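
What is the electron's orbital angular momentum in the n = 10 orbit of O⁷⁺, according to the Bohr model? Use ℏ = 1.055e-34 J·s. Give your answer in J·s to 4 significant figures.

L_n = nℏ = 10 × 1.055e-34 = 1.055e-33 J·s

1.055e-33 J·s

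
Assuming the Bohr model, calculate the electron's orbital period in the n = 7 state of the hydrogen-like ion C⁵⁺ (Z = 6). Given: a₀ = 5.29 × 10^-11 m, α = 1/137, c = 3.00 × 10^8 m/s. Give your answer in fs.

r = n²a₀/Z = 7²·5.29 × 10^-11/6 = 4.32 × 10^-10 m
v = Zαc/n = 6·0.00730·3.00 × 10^8/7 = 1.88 × 10^6 m/s
T = 2πr/v = 1.45 × 10^-15 s = 1.45 fs

1.45 fs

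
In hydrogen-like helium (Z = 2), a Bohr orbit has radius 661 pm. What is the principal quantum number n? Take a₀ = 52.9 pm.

r_n = n²a₀/Z ⇒ n² = rZ/a₀ = 661 × 2 / 52.9 ≈ 24.99
n = 5

5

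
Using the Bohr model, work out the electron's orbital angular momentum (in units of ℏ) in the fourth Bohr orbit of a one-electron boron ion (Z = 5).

L_n = nℏ, so L/ℏ = n = 4.

4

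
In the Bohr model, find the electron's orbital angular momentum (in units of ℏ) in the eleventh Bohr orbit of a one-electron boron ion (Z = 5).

L_n = nℏ, so L/ℏ = n = 11.

11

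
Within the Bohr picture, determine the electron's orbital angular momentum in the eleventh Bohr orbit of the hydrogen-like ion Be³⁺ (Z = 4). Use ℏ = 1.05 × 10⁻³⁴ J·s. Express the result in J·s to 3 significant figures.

1.16 × 10⁻³³ J·s

L_n = nℏ = 11 × 1.05 × 10⁻³⁴ = 1.16 × 10⁻³³ J·s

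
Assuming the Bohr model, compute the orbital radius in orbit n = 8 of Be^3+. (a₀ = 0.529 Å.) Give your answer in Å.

r_n = n²a₀/Z = 8² × 0.529 / 4
    = 64 × 0.529 / 4 = 8.46 Å

8.46 Å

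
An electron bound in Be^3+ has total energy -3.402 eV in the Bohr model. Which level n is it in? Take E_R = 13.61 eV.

E_n = −E_R Z²/n² ⇒ n² = E_R Z²/(−E_n) = 13.61 × 4² / 3.402 ≈ 64.01
n = 8

8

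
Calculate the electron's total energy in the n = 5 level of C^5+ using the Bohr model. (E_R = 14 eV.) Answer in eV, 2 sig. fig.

-20 eV

E_n = −E_R·Z²/n² = −14 × 6²/5² = -20 eV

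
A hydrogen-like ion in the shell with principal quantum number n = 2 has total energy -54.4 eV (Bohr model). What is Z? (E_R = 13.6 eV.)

4

E_n = −E_R Z²/n² ⇒ Z² = −E_n n²/E_R = 54.4 × 2² / 13.6 ≈ 16.00
Z = 4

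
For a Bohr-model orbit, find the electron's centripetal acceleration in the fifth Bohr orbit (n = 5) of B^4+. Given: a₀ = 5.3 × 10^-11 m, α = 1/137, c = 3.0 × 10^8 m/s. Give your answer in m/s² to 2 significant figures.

r = n²a₀/Z = 2.6 × 10^-10 m, v = Zαc/n = 2.2 × 10^6 m/s
a = v²/r = (2.2 × 10^6)² / 2.6 × 10^-10 = 1.8 × 10^22 m/s²

1.8 × 10^22 m/s²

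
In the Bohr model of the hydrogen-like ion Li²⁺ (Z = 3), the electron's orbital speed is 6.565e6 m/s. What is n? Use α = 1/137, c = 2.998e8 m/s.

1

v_n = Zαc/n ⇒ n = Zαc/v = 3 × 0.007299 × 2.998e8 / 6.565e6 ≈ 1.00
n = 1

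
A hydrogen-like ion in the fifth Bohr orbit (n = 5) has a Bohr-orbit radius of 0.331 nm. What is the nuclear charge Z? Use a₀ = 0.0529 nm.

r_n = n²a₀/Z ⇒ Z = n²a₀/r = 5² × 0.0529 / 0.331 ≈ 4.00
Z = 4

4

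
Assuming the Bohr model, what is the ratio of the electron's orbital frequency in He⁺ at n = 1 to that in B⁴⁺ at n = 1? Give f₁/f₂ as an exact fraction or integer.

4/25

f ∝ Z^2 · n^-3
f₁/f₂ = (2/5)^2 · (1/1)^-3 = 4/25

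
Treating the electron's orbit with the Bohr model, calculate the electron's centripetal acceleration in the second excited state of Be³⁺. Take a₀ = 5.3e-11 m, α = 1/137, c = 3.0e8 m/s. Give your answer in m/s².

r = n²a₀/Z = 1.2e-10 m, v = Zαc/n = 2.9e6 m/s
a = v²/r = (2.9e6)² / 1.2e-10 = 7.1e22 m/s²

7.1e22 m/s²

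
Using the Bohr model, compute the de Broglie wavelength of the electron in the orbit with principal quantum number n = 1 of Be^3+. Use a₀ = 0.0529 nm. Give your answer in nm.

The Bohr quantisation condition is nλ = 2πr_n.
r_n = n²a₀/Z = 0.0132 nm
λ = 2πr_n/n = 2π·0.0132/1 = 0.0831 nm

0.0831 nm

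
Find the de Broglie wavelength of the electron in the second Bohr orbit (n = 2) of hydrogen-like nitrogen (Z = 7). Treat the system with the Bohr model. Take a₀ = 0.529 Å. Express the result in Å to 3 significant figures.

The Bohr quantisation condition is nλ = 2πr_n.
r_n = n²a₀/Z = 0.302 Å
λ = 2πr_n/n = 2π·0.302/2 = 0.950 Å

0.950 Å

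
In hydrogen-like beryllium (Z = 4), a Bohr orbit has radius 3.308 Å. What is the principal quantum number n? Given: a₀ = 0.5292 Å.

5

r_n = n²a₀/Z ⇒ n² = rZ/a₀ = 3.308 × 4 / 0.5292 ≈ 25.00
n = 5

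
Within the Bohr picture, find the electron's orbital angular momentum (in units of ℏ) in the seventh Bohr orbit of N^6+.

7

L_n = nℏ, so L/ℏ = n = 7.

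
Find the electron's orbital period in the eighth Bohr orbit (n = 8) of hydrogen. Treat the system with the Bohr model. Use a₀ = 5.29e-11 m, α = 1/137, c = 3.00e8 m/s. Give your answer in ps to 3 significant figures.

r = n²a₀/Z = 8²·5.29e-11/1 = 3.39e-9 m
v = Zαc/n = 1·0.00730·3.00e8/8 = 2.74e5 m/s
T = 2πr/v = 7.77e-14 s = 0.0777 ps

0.0777 ps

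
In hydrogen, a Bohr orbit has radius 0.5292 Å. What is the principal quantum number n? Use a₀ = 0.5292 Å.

r_n = n²a₀/Z ⇒ n² = rZ/a₀ = 0.5292 × 1 / 0.5292 ≈ 1.00
n = 1

1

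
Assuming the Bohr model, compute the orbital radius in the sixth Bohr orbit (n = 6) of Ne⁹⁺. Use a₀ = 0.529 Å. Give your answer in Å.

r_n = n²a₀/Z = 6² × 0.529 / 10
    = 36 × 0.529 / 10 = 1.90 Å

1.90 Å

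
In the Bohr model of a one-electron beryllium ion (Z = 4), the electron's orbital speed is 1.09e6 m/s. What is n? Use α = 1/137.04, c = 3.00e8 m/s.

8

v_n = Zαc/n ⇒ n = Zαc/v = 4 × 0.00730 × 3.00e8 / 1.09e6 ≈ 8.03
n = 8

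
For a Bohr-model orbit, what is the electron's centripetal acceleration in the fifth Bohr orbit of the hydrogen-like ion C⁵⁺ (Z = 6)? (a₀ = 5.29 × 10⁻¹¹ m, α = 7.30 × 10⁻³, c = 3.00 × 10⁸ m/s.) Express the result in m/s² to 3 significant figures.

3.13 × 10²² m/s²

r = n²a₀/Z = 2.20 × 10⁻¹⁰ m, v = Zαc/n = 2.63 × 10⁶ m/s
a = v²/r = (2.63 × 10⁶)² / 2.20 × 10⁻¹⁰ = 3.13 × 10²² m/s²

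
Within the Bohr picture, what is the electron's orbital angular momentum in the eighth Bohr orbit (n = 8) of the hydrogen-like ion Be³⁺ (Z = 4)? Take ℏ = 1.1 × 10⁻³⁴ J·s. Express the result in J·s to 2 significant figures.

L_n = nℏ = 8 × 1.1 × 10⁻³⁴ = 8.8 × 10⁻³⁴ J·s

8.8 × 10⁻³⁴ J·s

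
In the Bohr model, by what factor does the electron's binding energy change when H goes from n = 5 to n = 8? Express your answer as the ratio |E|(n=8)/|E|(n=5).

|E| ∝ Z^2 · n^-2; with Z fixed, |E| ∝ n^-2.
|E|(n=8)/|E|(n=5) = (8/5)^-2 = 25/64

25/64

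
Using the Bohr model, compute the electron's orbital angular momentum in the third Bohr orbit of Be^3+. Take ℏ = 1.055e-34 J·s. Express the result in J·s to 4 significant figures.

L_n = nℏ = 3 × 1.055e-34 = 3.165e-34 J·s

3.165e-34 J·s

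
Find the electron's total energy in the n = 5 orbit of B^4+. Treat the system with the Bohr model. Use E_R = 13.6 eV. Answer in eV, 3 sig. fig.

E_n = −E_R·Z²/n² = −13.6 × 5²/5² = -13.6 eV

-13.6 eV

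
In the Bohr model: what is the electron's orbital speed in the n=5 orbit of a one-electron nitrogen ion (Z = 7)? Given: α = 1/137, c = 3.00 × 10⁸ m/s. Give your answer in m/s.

3.07 × 10⁶ m/s

v_n = Zαc/n = 7 × 0.00730 × 3.00 × 10⁸ / 5
    = 3.07 × 10⁶ m/s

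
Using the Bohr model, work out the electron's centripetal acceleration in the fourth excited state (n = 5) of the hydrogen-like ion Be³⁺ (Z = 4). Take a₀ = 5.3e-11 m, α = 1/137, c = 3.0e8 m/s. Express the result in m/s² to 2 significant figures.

r = n²a₀/Z = 3.3e-10 m, v = Zαc/n = 1.8e6 m/s
a = v²/r = (1.8e6)² / 3.3e-10 = 9.3e21 m/s²

9.3e21 m/s²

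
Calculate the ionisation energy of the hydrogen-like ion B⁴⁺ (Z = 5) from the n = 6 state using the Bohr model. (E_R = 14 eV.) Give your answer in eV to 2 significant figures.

E_n = −E_R·Z²/n² = −14 × 5²/6² eV = -9.7 eV
Ionisation energy = −E_n = 9.7 eV

9.7 eV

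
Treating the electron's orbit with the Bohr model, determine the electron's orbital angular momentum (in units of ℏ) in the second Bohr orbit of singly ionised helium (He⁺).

2

L_n = nℏ, so L/ℏ = n = 2.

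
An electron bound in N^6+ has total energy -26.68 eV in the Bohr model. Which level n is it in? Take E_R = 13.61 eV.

E_n = −E_R Z²/n² ⇒ n² = E_R Z²/(−E_n) = 13.61 × 7² / 26.68 ≈ 25.00
n = 5

5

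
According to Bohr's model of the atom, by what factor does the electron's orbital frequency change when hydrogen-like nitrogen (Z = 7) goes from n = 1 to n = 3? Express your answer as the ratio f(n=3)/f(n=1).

1/27

f ∝ Z^2 · n^-3; with Z fixed, f ∝ n^-3.
f(n=3)/f(n=1) = (3/1)^-3 = 1/27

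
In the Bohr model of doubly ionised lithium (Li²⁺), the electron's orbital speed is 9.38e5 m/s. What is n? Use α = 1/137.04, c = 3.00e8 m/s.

7

v_n = Zαc/n ⇒ n = Zαc/v = 3 × 0.00730 × 3.00e8 / 9.38e5 ≈ 7.00
n = 7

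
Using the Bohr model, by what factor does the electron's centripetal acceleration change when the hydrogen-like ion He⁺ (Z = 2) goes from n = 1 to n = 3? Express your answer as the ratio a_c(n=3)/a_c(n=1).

1/81

a_c ∝ Z^3 · n^-4; with Z fixed, a_c ∝ n^-4.
a_c(n=3)/a_c(n=1) = (3/1)^-4 = 1/81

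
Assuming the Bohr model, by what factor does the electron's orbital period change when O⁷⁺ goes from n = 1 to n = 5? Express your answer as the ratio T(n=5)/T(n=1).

125

T ∝ Z^-2 · n^3; with Z fixed, T ∝ n^3.
T(n=5)/T(n=1) = (5/1)^3 = 125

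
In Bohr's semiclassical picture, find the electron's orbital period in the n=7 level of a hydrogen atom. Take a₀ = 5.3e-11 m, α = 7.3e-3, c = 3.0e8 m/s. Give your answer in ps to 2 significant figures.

0.052 ps

r = n²a₀/Z = 7²·5.3e-11/1 = 2.6e-9 m
v = Zαc/n = 1·0.0073·3.0e8/7 = 3.1e5 m/s
T = 2πr/v = 5.2e-14 s = 0.052 ps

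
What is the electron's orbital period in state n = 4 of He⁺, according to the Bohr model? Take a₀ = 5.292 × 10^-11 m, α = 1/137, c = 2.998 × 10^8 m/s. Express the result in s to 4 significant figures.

r = n²a₀/Z = 4²·5.292 × 10^-11/2 = 4.234 × 10^-10 m
v = Zαc/n = 2·0.007299·2.998 × 10^8/4 = 1.094 × 10^6 m/s
T = 2πr/v = 2.431 × 10^-15 s

2.431 × 10^-15 s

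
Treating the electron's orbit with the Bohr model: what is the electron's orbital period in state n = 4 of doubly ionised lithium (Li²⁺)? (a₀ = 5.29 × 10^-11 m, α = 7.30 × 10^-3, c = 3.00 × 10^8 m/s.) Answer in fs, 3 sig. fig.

r = n²a₀/Z = 4²·5.29 × 10^-11/3 = 2.82 × 10^-10 m
v = Zαc/n = 3·0.00730·3.00 × 10^8/4 = 1.64 × 10^6 m/s
T = 2πr/v = 1.08 × 10^-15 s = 1.08 fs

1.08 fs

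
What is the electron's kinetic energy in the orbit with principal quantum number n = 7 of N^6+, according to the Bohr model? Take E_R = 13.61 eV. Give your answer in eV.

For a Coulomb orbit the virial theorem gives K = −E_n.
E_n = −E_R·Z²/n², so K = E_R·Z²/n² = 13.61 × 7²/7² = 13.61 eV

13.61 eV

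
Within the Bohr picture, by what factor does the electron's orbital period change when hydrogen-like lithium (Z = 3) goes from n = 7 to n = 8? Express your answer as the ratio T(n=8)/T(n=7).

512/343

T ∝ Z^-2 · n^3; with Z fixed, T ∝ n^3.
T(n=8)/T(n=7) = (8/7)^3 = 512/343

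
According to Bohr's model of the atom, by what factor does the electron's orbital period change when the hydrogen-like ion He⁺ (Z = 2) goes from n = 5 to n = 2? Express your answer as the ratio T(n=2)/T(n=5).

T ∝ Z^-2 · n^3; with Z fixed, T ∝ n^3.
T(n=2)/T(n=5) = (2/5)^3 = 8/125

8/125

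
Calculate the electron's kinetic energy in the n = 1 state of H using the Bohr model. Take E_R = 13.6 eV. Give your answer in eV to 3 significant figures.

13.6 eV

For a Coulomb orbit the virial theorem gives K = −E_n.
E_n = −E_R·Z²/n², so K = E_R·Z²/n² = 13.6 × 1²/1² = 13.6 eV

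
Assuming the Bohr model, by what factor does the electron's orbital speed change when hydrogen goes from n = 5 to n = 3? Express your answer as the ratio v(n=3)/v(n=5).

v ∝ Z^1 · n^-1; with Z fixed, v ∝ n^-1.
v(n=3)/v(n=5) = (3/5)^-1 = 5/3

5/3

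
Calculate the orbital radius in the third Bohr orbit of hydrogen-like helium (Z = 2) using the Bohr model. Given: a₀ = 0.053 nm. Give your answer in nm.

r_n = n²a₀/Z = 3² × 0.053 / 2
    = 9 × 0.053 / 2 = 0.24 nm

0.24 nm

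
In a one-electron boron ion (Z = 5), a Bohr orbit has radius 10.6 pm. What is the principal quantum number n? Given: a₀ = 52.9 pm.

r_n = n²a₀/Z ⇒ n² = rZ/a₀ = 10.6 × 5 / 52.9 ≈ 1.00
n = 1

1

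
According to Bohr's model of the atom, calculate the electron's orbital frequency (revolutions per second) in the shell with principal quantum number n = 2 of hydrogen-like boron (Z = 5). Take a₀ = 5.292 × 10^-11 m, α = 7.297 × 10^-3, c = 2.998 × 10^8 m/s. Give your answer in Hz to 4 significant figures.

2.056 × 10^16 Hz

r = n²a₀/Z = 4.234 × 10^-11 m, v = Zαc/n = 5.469 × 10^6 m/s
f = v/(2πr) = 2.056 × 10^16 Hz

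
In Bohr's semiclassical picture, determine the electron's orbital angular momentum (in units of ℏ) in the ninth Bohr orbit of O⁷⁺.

L_n = nℏ, so L/ℏ = n = 9.

9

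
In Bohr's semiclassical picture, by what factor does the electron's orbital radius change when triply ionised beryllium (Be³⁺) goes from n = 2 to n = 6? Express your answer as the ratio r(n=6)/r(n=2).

r ∝ Z^-1 · n^2; with Z fixed, r ∝ n^2.
r(n=6)/r(n=2) = (6/2)^2 = 9

9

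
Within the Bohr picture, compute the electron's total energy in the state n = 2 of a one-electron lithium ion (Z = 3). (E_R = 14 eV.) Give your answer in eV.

E_n = −E_R·Z²/n² = −14 × 3²/2² = -32 eV

-32 eV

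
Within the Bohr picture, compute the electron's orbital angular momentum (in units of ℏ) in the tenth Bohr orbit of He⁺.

10

L_n = nℏ, so L/ℏ = n = 10.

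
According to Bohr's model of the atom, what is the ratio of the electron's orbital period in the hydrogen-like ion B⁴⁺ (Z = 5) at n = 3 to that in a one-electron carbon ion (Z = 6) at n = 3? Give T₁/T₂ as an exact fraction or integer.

T ∝ Z^-2 · n^3
T₁/T₂ = (5/6)^-2 · (3/3)^3 = 36/25

36/25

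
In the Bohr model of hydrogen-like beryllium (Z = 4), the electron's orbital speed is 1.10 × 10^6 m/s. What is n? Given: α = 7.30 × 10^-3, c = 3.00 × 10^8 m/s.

v_n = Zαc/n ⇒ n = Zαc/v = 4 × 0.00730 × 3.00 × 10^8 / 1.10 × 10^6 ≈ 7.96
n = 8

8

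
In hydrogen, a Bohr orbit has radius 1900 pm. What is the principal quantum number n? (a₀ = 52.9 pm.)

6

r_n = n²a₀/Z ⇒ n² = rZ/a₀ = 1900 × 1 / 52.9 ≈ 35.92
n = 6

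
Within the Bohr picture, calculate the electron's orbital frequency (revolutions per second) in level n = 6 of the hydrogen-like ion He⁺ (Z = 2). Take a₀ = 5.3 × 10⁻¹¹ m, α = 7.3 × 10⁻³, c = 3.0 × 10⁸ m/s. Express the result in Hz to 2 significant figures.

r = n²a₀/Z = 9.5 × 10⁻¹⁰ m, v = Zαc/n = 7.3 × 10⁵ m/s
f = v/(2πr) = 1.2 × 10¹⁴ Hz

1.2 × 10¹⁴ Hz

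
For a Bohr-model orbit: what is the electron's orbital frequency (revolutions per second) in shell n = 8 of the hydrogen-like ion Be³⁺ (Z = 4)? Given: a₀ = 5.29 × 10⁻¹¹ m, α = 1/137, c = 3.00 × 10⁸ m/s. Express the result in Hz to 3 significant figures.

r = n²a₀/Z = 8.46 × 10⁻¹⁰ m, v = Zαc/n = 1.09 × 10⁶ m/s
f = v/(2πr) = 2.06 × 10¹⁴ Hz

2.06 × 10¹⁴ Hz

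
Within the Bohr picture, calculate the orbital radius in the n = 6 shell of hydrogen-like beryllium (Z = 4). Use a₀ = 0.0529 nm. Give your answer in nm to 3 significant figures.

r_n = n²a₀/Z = 6² × 0.0529 / 4
    = 36 × 0.0529 / 4 = 0.476 nm

0.476 nm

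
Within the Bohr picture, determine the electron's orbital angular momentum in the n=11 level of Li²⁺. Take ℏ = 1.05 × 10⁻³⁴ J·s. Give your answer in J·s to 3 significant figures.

L_n = nℏ = 11 × 1.05 × 10⁻³⁴ = 1.16 × 10⁻³³ J·s

1.16 × 10⁻³³ J·s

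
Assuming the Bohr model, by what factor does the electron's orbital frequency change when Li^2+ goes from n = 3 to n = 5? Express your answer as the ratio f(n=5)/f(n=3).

27/125

f ∝ Z^2 · n^-3; with Z fixed, f ∝ n^-3.
f(n=5)/f(n=3) = (5/3)^-3 = 27/125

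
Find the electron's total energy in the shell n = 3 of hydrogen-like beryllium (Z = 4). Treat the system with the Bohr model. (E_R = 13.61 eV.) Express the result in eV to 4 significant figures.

-24.20 eV

E_n = −E_R·Z²/n² = −13.61 × 4²/3² = -24.20 eV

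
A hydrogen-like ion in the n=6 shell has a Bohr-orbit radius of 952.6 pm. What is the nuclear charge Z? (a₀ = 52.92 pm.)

r_n = n²a₀/Z ⇒ Z = n²a₀/r = 6² × 52.92 / 952.6 ≈ 2.00
Z = 2

2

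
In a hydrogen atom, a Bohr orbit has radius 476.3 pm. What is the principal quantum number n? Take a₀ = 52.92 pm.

3

r_n = n²a₀/Z ⇒ n² = rZ/a₀ = 476.3 × 1 / 52.92 ≈ 9.00
n = 3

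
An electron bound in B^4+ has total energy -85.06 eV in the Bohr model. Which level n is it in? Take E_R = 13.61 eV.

E_n = −E_R Z²/n² ⇒ n² = E_R Z²/(−E_n) = 13.61 × 5² / 85.06 ≈ 4.00
n = 2

2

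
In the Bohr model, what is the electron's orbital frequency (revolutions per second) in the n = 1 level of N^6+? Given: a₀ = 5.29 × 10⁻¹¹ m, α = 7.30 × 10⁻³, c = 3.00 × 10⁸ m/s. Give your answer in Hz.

r = n²a₀/Z = 7.56 × 10⁻¹² m, v = Zαc/n = 1.53 × 10⁷ m/s
f = v/(2πr) = 3.23 × 10¹⁷ Hz

3.23 × 10¹⁷ Hz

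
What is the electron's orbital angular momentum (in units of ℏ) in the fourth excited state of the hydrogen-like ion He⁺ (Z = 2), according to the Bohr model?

5

L_n = nℏ, so L/ℏ = n = 5.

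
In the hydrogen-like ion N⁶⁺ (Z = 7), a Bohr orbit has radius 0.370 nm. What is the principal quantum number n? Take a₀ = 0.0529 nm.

7

r_n = n²a₀/Z ⇒ n² = rZ/a₀ = 0.370 × 7 / 0.0529 ≈ 48.96
n = 7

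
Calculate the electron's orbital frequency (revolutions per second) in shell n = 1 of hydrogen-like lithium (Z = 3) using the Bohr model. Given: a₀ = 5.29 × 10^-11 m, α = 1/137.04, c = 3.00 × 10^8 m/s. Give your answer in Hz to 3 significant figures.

r = n²a₀/Z = 1.76 × 10^-11 m, v = Zαc/n = 6.57 × 10^6 m/s
f = v/(2πr) = 5.93 × 10^16 Hz

5.93 × 10^16 Hz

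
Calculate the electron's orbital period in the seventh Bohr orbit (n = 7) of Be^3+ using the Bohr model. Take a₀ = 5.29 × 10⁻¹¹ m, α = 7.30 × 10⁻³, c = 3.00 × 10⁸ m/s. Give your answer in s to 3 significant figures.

3.25 × 10⁻¹⁵ s

r = n²a₀/Z = 7²·5.29 × 10⁻¹¹/4 = 6.48 × 10⁻¹⁰ m
v = Zαc/n = 4·0.00730·3.00 × 10⁸/7 = 1.25 × 10⁶ m/s
T = 2πr/v = 3.25 × 10⁻¹⁵ s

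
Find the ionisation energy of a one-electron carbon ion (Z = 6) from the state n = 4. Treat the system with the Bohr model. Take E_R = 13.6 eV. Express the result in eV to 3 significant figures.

E_n = −E_R·Z²/n² = −13.6 × 6²/4² eV = -30.6 eV
Ionisation energy = −E_n = 30.6 eV

30.6 eV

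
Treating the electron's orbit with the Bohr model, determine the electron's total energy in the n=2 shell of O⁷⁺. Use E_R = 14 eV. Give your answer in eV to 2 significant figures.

-220 eV

E_n = −E_R·Z²/n² = −14 × 8²/2² = -220 eV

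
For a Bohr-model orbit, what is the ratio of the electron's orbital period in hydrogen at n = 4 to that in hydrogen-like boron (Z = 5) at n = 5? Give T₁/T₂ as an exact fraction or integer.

T ∝ Z^-2 · n^3
T₁/T₂ = (1/5)^-2 · (4/5)^3 = 64/5

64/5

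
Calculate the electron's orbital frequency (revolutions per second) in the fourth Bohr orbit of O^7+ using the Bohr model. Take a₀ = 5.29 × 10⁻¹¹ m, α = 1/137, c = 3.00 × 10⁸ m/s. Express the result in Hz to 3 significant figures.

r = n²a₀/Z = 1.06 × 10⁻¹⁰ m, v = Zαc/n = 4.38 × 10⁶ m/s
f = v/(2πr) = 6.59 × 10¹⁵ Hz

6.59 × 10¹⁵ Hz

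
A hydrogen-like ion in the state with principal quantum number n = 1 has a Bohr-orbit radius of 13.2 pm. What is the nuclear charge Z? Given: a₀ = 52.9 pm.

r_n = n²a₀/Z ⇒ Z = n²a₀/r = 1² × 52.9 / 13.2 ≈ 4.01
Z = 4

4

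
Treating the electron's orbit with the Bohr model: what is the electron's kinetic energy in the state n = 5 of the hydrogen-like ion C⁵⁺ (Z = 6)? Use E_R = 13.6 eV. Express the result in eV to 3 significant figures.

For a Coulomb orbit the virial theorem gives K = −E_n.
E_n = −E_R·Z²/n², so K = E_R·Z²/n² = 13.6 × 6²/5² = 19.6 eV

19.6 eV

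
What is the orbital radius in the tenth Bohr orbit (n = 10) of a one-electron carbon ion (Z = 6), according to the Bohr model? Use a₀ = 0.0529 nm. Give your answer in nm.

0.882 nm

r_n = n²a₀/Z = 10² × 0.0529 / 6
    = 100 × 0.0529 / 6 = 0.882 nm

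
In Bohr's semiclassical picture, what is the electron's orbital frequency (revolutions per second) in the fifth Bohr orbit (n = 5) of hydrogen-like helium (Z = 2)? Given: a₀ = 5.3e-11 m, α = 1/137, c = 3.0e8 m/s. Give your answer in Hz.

r = n²a₀/Z = 6.6e-10 m, v = Zαc/n = 8.8e5 m/s
f = v/(2πr) = 2.1e14 Hz

2.1e14 Hz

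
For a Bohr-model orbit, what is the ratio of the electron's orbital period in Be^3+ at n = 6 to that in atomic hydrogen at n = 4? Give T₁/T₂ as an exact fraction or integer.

27/128

T ∝ Z^-2 · n^3
T₁/T₂ = (4/1)^-2 · (6/4)^3 = 27/128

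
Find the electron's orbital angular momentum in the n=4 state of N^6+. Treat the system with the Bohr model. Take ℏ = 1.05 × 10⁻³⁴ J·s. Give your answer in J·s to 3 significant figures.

4.20 × 10⁻³⁴ J·s

L_n = nℏ = 4 × 1.05 × 10⁻³⁴ = 4.20 × 10⁻³⁴ J·s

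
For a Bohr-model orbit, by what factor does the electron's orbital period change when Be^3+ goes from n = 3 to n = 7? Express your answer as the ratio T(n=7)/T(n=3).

T ∝ Z^-2 · n^3; with Z fixed, T ∝ n^3.
T(n=7)/T(n=3) = (7/3)^3 = 343/27

343/27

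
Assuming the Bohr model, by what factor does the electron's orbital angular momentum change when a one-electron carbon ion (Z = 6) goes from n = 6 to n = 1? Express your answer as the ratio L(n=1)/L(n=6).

L = nℏ depends only on n, so L ∝ n.
L(n=1)/L(n=6) = (1/6)^1 = 1/6

1/6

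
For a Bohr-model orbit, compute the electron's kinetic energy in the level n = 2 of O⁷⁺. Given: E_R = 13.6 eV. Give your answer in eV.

218 eV

For a Coulomb orbit the virial theorem gives K = −E_n.
E_n = −E_R·Z²/n², so K = E_R·Z²/n² = 13.6 × 8²/2² = 218 eV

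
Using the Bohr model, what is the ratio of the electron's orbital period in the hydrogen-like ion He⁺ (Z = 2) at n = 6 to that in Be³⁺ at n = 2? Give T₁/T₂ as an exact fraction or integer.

108

T ∝ Z^-2 · n^3
T₁/T₂ = (2/4)^-2 · (6/2)^3 = 108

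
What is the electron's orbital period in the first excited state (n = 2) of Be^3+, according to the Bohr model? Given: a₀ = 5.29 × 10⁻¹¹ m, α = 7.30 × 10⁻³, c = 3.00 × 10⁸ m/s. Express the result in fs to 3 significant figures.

0.0759 fs

r = n²a₀/Z = 2²·5.29 × 10⁻¹¹/4 = 5.29 × 10⁻¹¹ m
v = Zαc/n = 4·0.00730·3.00 × 10⁸/2 = 4.38 × 10⁶ m/s
T = 2πr/v = 7.59 × 10⁻¹⁷ s = 0.0759 fs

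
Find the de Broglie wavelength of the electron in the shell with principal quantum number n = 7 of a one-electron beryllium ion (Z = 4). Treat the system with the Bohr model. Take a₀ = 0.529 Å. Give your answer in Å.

5.82 Å

The Bohr quantisation condition is nλ = 2πr_n.
r_n = n²a₀/Z = 6.48 Å
λ = 2πr_n/n = 2π·6.48/7 = 5.82 Å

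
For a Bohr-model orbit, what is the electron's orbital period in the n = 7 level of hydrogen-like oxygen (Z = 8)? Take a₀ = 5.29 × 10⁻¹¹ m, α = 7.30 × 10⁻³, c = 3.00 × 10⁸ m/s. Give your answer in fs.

r = n²a₀/Z = 7²·5.29 × 10⁻¹¹/8 = 3.24 × 10⁻¹⁰ m
v = Zαc/n = 8·0.00730·3.00 × 10⁸/7 = 2.50 × 10⁶ m/s
T = 2πr/v = 8.13 × 10⁻¹⁶ s = 0.813 fs

0.813 fs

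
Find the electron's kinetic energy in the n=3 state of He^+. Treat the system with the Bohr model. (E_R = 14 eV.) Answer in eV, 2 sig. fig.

6.2 eV

For a Coulomb orbit the virial theorem gives K = −E_n.
E_n = −E_R·Z²/n², so K = E_R·Z²/n² = 14 × 2²/3² = 6.2 eV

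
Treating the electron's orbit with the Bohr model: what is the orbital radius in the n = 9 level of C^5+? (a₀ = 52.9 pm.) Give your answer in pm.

714 pm

r_n = n²a₀/Z = 9² × 52.9 / 6
    = 81 × 52.9 / 6 = 714 pm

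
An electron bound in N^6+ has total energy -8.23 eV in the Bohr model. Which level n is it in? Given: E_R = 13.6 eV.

9

E_n = −E_R Z²/n² ⇒ n² = E_R Z²/(−E_n) = 13.6 × 7² / 8.23 ≈ 80.97
n = 9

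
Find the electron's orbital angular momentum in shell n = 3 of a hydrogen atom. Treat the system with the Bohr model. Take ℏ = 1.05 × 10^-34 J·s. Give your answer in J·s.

L_n = nℏ = 3 × 1.05 × 10^-34 = 3.15 × 10^-34 J·s

3.15 × 10^-34 J·s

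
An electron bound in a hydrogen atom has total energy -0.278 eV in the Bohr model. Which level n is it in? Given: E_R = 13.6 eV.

E_n = −E_R Z²/n² ⇒ n² = E_R Z²/(−E_n) = 13.6 × 1² / 0.278 ≈ 48.92
n = 7

7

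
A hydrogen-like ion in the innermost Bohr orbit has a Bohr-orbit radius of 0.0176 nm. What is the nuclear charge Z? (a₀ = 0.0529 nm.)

r_n = n²a₀/Z ⇒ Z = n²a₀/r = 1² × 0.0529 / 0.0176 ≈ 3.01
Z = 3

3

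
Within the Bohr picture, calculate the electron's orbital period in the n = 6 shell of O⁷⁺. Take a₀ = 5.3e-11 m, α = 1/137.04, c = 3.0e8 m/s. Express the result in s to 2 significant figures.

5.1e-16 s

r = n²a₀/Z = 6²·5.3e-11/8 = 2.4e-10 m
v = Zαc/n = 8·0.0073·3.0e8/6 = 2.9e6 m/s
T = 2πr/v = 5.1e-16 s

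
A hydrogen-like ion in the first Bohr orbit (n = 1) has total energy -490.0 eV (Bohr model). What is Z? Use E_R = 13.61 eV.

E_n = −E_R Z²/n² ⇒ Z² = −E_n n²/E_R = 490.0 × 1² / 13.61 ≈ 36.00
Z = 6

6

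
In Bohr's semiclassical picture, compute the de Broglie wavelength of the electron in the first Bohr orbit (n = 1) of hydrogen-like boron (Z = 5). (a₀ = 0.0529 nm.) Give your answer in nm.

0.0665 nm

The Bohr quantisation condition is nλ = 2πr_n.
r_n = n²a₀/Z = 0.0106 nm
λ = 2πr_n/n = 2π·0.0106/1 = 0.0665 nm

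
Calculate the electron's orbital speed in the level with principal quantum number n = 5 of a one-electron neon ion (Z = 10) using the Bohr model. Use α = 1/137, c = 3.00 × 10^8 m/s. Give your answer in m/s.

4.38 × 10^6 m/s

v_n = Zαc/n = 10 × 0.00730 × 3.00 × 10^8 / 5
    = 4.38 × 10^6 m/s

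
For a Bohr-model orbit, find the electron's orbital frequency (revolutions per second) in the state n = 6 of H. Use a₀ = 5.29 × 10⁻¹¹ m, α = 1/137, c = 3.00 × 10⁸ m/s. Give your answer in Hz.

3.05 × 10¹³ Hz

r = n²a₀/Z = 1.90 × 10⁻⁹ m, v = Zαc/n = 3.65 × 10⁵ m/s
f = v/(2πr) = 3.05 × 10¹³ Hz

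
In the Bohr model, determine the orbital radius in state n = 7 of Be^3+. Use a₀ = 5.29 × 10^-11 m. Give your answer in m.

r_n = n²a₀/Z = 7² × 5.29 × 10^-11 / 4
    = 49 × 5.29 × 10^-11 / 4 = 6.48 × 10^-10 m

6.48 × 10^-10 m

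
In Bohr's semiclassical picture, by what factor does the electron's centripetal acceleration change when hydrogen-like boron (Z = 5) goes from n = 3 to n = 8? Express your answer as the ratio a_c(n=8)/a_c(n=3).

a_c ∝ Z^3 · n^-4; with Z fixed, a_c ∝ n^-4.
a_c(n=8)/a_c(n=3) = (8/3)^-4 = 81/4096

81/4096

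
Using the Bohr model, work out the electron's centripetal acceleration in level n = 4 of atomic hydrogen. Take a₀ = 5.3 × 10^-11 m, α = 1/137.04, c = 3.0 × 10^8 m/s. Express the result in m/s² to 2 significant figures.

3.5 × 10^20 m/s²

r = n²a₀/Z = 8.5 × 10^-10 m, v = Zαc/n = 5.5 × 10^5 m/s
a = v²/r = (5.5 × 10^5)² / 8.5 × 10^-10 = 3.5 × 10^20 m/s²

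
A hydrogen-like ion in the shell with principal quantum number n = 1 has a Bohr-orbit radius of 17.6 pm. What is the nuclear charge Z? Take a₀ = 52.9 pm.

r_n = n²a₀/Z ⇒ Z = n²a₀/r = 1² × 52.9 / 17.6 ≈ 3.01
Z = 3

3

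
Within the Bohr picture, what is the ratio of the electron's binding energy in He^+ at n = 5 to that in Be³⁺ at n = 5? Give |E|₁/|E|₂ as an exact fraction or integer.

|E| ∝ Z^2 · n^-2
|E|₁/|E|₂ = (2/4)^2 · (5/5)^-2 = 1/4

1/4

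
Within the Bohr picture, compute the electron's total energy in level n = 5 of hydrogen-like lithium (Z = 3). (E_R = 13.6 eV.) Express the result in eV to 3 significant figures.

E_n = −E_R·Z²/n² = −13.6 × 3²/5² = -4.90 eV

-4.90 eV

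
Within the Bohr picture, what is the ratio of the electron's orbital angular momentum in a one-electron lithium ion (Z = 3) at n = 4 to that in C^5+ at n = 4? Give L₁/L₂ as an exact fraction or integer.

1

L = nℏ is independent of Z.
L₁/L₂ = n₁/n₂ = 4/4 = 1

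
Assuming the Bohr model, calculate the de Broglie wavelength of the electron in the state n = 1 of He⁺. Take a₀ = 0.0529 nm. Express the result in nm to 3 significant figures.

The Bohr quantisation condition is nλ = 2πr_n.
r_n = n²a₀/Z = 0.0265 nm
λ = 2πr_n/n = 2π·0.0265/1 = 0.166 nm

0.166 nm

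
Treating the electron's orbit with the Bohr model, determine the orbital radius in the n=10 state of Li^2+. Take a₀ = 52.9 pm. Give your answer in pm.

r_n = n²a₀/Z = 10² × 52.9 / 3
    = 100 × 52.9 / 3 = 1760 pm

1760 pm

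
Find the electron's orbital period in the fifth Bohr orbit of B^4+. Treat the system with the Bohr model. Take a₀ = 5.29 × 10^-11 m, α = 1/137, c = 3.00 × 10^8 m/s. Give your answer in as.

759 as

r = n²a₀/Z = 5²·5.29 × 10^-11/5 = 2.64 × 10^-10 m
v = Zαc/n = 5·0.00730·3.00 × 10^8/5 = 2.19 × 10^6 m/s
T = 2πr/v = 7.59 × 10^-16 s = 759 as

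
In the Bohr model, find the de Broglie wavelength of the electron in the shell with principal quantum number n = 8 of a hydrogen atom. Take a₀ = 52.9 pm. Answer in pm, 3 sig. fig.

The Bohr quantisation condition is nλ = 2πr_n.
r_n = n²a₀/Z = 3390 pm
λ = 2πr_n/n = 2π·3390/8 = 2660 pm

2660 pm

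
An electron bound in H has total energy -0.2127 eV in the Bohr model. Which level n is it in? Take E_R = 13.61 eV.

E_n = −E_R Z²/n² ⇒ n² = E_R Z²/(−E_n) = 13.61 × 1² / 0.2127 ≈ 63.99
n = 8

8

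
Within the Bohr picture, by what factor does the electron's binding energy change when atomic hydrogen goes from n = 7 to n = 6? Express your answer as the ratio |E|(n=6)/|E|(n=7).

|E| ∝ Z^2 · n^-2; with Z fixed, |E| ∝ n^-2.
|E|(n=6)/|E|(n=7) = (6/7)^-2 = 49/36

49/36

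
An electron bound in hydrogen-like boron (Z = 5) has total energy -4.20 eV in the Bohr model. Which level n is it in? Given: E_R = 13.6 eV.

E_n = −E_R Z²/n² ⇒ n² = E_R Z²/(−E_n) = 13.6 × 5² / 4.20 ≈ 80.95
n = 9

9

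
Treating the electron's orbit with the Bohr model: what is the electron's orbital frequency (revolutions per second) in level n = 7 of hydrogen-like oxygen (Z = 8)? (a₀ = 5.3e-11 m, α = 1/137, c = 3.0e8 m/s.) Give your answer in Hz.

r = n²a₀/Z = 3.2e-10 m, v = Zαc/n = 2.5e6 m/s
f = v/(2πr) = 1.2e15 Hz

1.2e15 Hz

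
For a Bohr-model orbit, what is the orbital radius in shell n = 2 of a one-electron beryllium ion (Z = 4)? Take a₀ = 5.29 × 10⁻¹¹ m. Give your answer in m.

r_n = n²a₀/Z = 2² × 5.29 × 10⁻¹¹ / 4
    = 4 × 5.29 × 10⁻¹¹ / 4 = 5.29 × 10⁻¹¹ m

5.29 × 10⁻¹¹ m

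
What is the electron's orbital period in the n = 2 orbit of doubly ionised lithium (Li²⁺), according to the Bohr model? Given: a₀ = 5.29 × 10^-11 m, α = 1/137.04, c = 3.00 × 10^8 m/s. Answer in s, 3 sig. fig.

1.35 × 10^-16 s

r = n²a₀/Z = 2²·5.29 × 10^-11/3 = 7.05 × 10^-11 m
v = Zαc/n = 3·0.00730·3.00 × 10^8/2 = 3.28 × 10^6 m/s
T = 2πr/v = 1.35 × 10^-16 s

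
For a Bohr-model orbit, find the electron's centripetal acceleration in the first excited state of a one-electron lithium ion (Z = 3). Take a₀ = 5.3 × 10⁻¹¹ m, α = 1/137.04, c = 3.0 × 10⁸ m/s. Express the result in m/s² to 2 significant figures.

r = n²a₀/Z = 7.1 × 10⁻¹¹ m, v = Zαc/n = 3.3 × 10⁶ m/s
a = v²/r = (3.3 × 10⁶)² / 7.1 × 10⁻¹¹ = 1.5 × 10²³ m/s²

1.5 × 10²³ m/s²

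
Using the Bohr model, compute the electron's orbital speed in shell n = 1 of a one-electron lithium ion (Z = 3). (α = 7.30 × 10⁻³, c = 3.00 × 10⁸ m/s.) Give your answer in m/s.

6.57 × 10⁶ m/s

v_n = Zαc/n = 3 × 0.00730 × 3.00 × 10⁸ / 1
    = 6.57 × 10⁶ m/s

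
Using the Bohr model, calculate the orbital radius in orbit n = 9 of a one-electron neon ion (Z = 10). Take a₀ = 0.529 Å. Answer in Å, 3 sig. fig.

r_n = n²a₀/Z = 9² × 0.529 / 10
    = 81 × 0.529 / 10 = 4.28 Å

4.28 Å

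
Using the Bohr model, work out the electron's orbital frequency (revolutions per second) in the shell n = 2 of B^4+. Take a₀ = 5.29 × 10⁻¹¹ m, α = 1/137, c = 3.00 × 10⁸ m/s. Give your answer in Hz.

r = n²a₀/Z = 4.23 × 10⁻¹¹ m, v = Zαc/n = 5.47 × 10⁶ m/s
f = v/(2πr) = 2.06 × 10¹⁶ Hz

2.06 × 10¹⁶ Hz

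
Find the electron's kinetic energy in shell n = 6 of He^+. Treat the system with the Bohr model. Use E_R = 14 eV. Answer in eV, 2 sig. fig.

For a Coulomb orbit the virial theorem gives K = −E_n.
E_n = −E_R·Z²/n², so K = E_R·Z²/n² = 14 × 2²/6² = 1.6 eV

1.6 eV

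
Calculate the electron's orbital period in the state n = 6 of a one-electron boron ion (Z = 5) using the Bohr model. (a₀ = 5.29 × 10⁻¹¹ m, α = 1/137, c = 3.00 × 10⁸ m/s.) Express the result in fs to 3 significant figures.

r = n²a₀/Z = 6²·5.29 × 10⁻¹¹/5 = 3.81 × 10⁻¹⁰ m
v = Zαc/n = 5·0.00730·3.00 × 10⁸/6 = 1.82 × 10⁶ m/s
T = 2πr/v = 1.31 × 10⁻¹⁵ s = 1.31 fs

1.31 fs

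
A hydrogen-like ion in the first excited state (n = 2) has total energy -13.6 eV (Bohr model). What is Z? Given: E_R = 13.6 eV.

E_n = −E_R Z²/n² ⇒ Z² = −E_n n²/E_R = 13.6 × 2² / 13.6 ≈ 4.00
Z = 2

2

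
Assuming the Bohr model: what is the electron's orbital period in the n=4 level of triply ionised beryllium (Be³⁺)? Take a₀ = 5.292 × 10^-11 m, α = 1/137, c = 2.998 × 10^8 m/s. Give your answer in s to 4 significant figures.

r = n²a₀/Z = 4²·5.292 × 10^-11/4 = 2.117 × 10^-10 m
v = Zαc/n = 4·0.007299·2.998 × 10^8/4 = 2.188 × 10^6 m/s
T = 2πr/v = 6.078 × 10^-16 s

6.078 × 10^-16 s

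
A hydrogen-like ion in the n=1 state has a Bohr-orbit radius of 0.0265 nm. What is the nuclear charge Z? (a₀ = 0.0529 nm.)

2

r_n = n²a₀/Z ⇒ Z = n²a₀/r = 1² × 0.0529 / 0.0265 ≈ 2.00
Z = 2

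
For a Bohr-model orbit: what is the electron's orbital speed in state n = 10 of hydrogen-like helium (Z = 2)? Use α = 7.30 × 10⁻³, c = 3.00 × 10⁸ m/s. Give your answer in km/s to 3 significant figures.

438 km/s

v_n = Zαc/n = 2 × 0.00730 × 3.00 × 10⁸ / 10
    = 438 km/s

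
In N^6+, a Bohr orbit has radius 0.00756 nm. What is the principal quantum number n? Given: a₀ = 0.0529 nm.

r_n = n²a₀/Z ⇒ n² = rZ/a₀ = 0.00756 × 7 / 0.0529 ≈ 1.00
n = 1

1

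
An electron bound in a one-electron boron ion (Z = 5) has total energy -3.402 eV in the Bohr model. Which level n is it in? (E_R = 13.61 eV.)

E_n = −E_R Z²/n² ⇒ n² = E_R Z²/(−E_n) = 13.61 × 5² / 3.402 ≈ 100.01
n = 10

10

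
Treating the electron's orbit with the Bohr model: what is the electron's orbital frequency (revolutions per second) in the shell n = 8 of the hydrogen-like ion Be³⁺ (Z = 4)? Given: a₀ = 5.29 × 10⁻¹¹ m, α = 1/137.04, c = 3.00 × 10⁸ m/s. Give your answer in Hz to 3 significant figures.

2.06 × 10¹⁴ Hz

r = n²a₀/Z = 8.46 × 10⁻¹⁰ m, v = Zαc/n = 1.09 × 10⁶ m/s
f = v/(2πr) = 2.06 × 10¹⁴ Hz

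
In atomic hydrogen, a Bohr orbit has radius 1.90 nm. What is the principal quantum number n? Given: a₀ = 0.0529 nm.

r_n = n²a₀/Z ⇒ n² = rZ/a₀ = 1.90 × 1 / 0.0529 ≈ 35.92
n = 6

6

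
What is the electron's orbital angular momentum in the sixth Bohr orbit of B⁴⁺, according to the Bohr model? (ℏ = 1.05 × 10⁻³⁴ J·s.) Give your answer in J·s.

L_n = nℏ = 6 × 1.05 × 10⁻³⁴ = 6.30 × 10⁻³⁴ J·s

6.30 × 10⁻³⁴ J·s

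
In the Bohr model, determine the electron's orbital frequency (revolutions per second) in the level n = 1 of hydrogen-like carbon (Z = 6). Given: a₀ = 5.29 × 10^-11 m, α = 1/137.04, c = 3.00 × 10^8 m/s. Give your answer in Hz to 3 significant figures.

r = n²a₀/Z = 8.82 × 10^-12 m, v = Zαc/n = 1.31 × 10^7 m/s
f = v/(2πr) = 2.37 × 10^17 Hz

2.37 × 10^17 Hz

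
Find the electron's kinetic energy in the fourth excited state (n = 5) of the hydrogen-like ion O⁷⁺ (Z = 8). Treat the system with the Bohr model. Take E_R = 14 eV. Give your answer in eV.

36 eV

For a Coulomb orbit the virial theorem gives K = −E_n.
E_n = −E_R·Z²/n², so K = E_R·Z²/n² = 14 × 8²/5² = 36 eV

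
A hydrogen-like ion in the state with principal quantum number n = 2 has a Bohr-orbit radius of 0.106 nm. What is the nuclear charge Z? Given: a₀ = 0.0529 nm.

r_n = n²a₀/Z ⇒ Z = n²a₀/r = 2² × 0.0529 / 0.106 ≈ 2.00
Z = 2

2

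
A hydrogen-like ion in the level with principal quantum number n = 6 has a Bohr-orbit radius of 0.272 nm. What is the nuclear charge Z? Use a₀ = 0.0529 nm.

7

r_n = n²a₀/Z ⇒ Z = n²a₀/r = 6² × 0.0529 / 0.272 ≈ 7.00
Z = 7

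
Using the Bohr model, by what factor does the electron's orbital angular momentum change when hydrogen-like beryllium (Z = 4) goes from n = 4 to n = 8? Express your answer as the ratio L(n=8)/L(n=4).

L = nℏ depends only on n, so L ∝ n.
L(n=8)/L(n=4) = (8/4)^1 = 2

2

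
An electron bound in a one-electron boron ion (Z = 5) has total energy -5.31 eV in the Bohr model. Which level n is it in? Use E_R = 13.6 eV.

E_n = −E_R Z²/n² ⇒ n² = E_R Z²/(−E_n) = 13.6 × 5² / 5.31 ≈ 64.03
n = 8

8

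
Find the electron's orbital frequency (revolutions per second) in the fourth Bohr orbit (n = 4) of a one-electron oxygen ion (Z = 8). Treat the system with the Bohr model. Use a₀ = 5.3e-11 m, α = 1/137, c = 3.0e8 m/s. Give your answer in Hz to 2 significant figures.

6.6e15 Hz

r = n²a₀/Z = 1.1e-10 m, v = Zαc/n = 4.4e6 m/s
f = v/(2πr) = 6.6e15 Hz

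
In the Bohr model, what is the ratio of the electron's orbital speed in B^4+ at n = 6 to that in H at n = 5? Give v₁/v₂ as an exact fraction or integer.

25/6

v ∝ Z^1 · n^-1
v₁/v₂ = (5/1)^1 · (6/5)^-1 = 25/6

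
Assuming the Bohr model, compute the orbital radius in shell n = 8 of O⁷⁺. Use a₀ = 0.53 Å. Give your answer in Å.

r_n = n²a₀/Z = 8² × 0.53 / 8
    = 64 × 0.53 / 8 = 4.2 Å

4.2 Å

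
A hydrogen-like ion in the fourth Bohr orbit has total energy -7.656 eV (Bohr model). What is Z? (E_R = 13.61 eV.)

3

E_n = −E_R Z²/n² ⇒ Z² = −E_n n²/E_R = 7.656 × 4² / 13.61 ≈ 9.00
Z = 3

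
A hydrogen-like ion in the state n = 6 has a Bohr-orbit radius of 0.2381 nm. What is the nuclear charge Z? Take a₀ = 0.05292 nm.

8

r_n = n²a₀/Z ⇒ Z = n²a₀/r = 6² × 0.05292 / 0.2381 ≈ 8.00
Z = 8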